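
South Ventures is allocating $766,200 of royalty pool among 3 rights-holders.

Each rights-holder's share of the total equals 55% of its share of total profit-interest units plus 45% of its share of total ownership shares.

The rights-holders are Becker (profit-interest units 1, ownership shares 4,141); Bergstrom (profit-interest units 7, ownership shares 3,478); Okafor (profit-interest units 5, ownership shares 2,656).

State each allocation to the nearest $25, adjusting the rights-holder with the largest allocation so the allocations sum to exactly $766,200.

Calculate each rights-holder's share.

Profit-interest units total 13; ownership shares total 10,275.
Composite weights (55% profit-interest units + 45% ownership shares): Becker 0.2237; Bergstrom 0.4485; Okafor 0.3279.
Pro-rata amounts: Becker 171,372.40; Bergstrom 343,621.56; Okafor 251,206.05.
At nearest $25: Becker $171,375; Bergstrom $343,625; Okafor $251,200. Sum = $766,200.
Rounded total matches; no reconciliation needed.

Becker: $171,375 · Bergstrom: $343,625 · Okafor: $251,200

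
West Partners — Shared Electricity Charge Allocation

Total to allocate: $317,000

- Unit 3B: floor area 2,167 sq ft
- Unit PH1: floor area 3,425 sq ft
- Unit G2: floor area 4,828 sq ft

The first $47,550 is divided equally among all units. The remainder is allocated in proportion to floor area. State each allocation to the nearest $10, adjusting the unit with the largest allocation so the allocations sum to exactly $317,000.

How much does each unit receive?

$47,550 shared equally gives $15,850 per unit.
Remainder $269,450 by floor area (total 10,420): Unit 3B 56,036.29 → $56,040; Unit PH1 88,566.82 → $88,570; Unit G2 124,846.89 → $124,850.
Rounding difference −$10 on remainder applied to Unit G2.
Totals: Unit 3B $15,850 + $56,040 = $71,890; Unit PH1 $15,850 + $88,570 = $104,420; Unit G2 $15,850 + $124,840 = $140,690.

Unit 3B: $71,890 | Unit PH1: $104,420 | Unit G2: $140,690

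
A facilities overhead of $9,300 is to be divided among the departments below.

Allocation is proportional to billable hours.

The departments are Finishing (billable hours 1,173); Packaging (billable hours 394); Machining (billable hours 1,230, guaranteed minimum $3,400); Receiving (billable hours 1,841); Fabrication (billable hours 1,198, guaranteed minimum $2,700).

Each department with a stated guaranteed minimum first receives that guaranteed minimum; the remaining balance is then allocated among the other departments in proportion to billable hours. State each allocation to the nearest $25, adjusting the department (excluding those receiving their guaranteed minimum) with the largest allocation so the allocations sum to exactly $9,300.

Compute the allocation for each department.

Finishing: $1,100 · Packaging: $375 · Machining: $3,400 · Receiving: $1,725 · Fabrication: $2,700

Fund the minimums — Machining $3,400; Fabrication $2,700. Balance $3,200.
Balance split over remaining billable hours 3,408: Finishing 1,101.41 → $1,100; Packaging 369.95 → $375; Receiving 1,728.64 → $1,725.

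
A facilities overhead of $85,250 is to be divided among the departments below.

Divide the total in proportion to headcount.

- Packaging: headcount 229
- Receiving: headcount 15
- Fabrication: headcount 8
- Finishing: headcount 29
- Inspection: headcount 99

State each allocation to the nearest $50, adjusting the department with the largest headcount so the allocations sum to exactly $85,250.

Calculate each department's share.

Packaging: $51,400 | Receiving: $3,350 | Fabrication: $1,800 | Finishing: $6,500 | Inspection: $22,200

Total headcount = 380.
Unrounded shares: Packaging 229/380 × $85,250 = 51,374.34; Receiving 15/380 × $85,250 = 3,365.13; Fabrication 8/380 × $85,250 = 1,794.74; Finishing 29/380 × $85,250 = 6,505.92; Inspection 99/380 × $85,250 = 22,209.87.
Rounded to nearest $50: Packaging $51,350; Receiving $3,350; Fabrication $1,800; Finishing $6,500; Inspection $22,200. Sum = $85,200.
Difference $85,250 − $85,200 = +$50 applied to largest headcount (Packaging): Packaging becomes $51,400.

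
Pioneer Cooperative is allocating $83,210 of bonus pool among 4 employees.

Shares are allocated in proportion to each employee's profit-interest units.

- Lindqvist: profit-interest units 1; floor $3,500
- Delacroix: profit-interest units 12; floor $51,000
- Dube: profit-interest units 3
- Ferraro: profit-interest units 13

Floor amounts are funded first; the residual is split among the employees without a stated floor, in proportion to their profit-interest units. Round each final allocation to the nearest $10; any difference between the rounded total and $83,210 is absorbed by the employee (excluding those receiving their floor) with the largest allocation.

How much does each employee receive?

Guaranteed amounts: Lindqvist $3,500; Delacroix $51,000. Balance $28,710.
Balance split over remaining profit-interest units 16: Dube 5,383.12 → $5,380; Ferraro 23,326.88 → $23,330.

Lindqvist: $3,500 · Delacroix: $51,000 · Dube: $5,380 · Ferraro: $23,330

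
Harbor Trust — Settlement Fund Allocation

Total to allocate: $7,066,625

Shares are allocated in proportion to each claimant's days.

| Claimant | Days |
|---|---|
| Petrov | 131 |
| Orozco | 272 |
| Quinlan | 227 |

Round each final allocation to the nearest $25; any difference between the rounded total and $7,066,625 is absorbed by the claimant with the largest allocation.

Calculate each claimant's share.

Sum of days: 630.
Unrounded shares: Petrov 131/630 × $7,066,625 = 1,469,409.33; Orozco 272/630 × $7,066,625 = 3,050,987.30; Quinlan 227/630 × $7,066,625 = 2,546,228.37.
At nearest $25: Petrov $1,469,400; Orozco $3,050,975; Quinlan $2,546,225. Sum = $7,066,600.
Difference $7,066,625 − $7,066,600 = +$25 applied to largest allocation (Orozco): Orozco becomes $3,051,000.

Petrov: $1,469,400; Orozco: $3,051,000; Quinlan: $2,546,225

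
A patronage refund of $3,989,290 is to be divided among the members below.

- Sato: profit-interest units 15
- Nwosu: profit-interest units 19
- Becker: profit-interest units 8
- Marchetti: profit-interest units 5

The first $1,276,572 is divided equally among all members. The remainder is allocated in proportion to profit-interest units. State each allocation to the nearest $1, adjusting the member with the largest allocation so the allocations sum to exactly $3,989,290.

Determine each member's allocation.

$1,276,572 shared equally gives $319,143 per member.
Remainder $2,712,718 by profit-interest units (total 47): Sato 865,761.06 → $865,761; Nwosu 1,096,630.68 → $1,096,631; Becker 461,739.23 → $461,739; Marchetti 288,587.02 → $288,587.
Totals: Sato $319,143 + $865,761 = $1,184,904; Nwosu $319,143 + $1,096,631 = $1,415,774; Becker $319,143 + $461,739 = $780,882; Marchetti $319,143 + $288,587 = $607,730.

Sato: $1,184,904 · Nwosu: $1,415,774 · Becker: $780,882 · Marchetti: $607,730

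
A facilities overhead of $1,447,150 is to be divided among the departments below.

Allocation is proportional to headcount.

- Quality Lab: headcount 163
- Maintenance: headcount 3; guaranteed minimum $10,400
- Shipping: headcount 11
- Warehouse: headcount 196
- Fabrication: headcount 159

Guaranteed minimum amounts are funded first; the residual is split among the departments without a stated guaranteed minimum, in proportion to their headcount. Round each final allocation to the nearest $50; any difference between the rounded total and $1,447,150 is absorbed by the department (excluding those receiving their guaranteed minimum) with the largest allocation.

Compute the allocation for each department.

Fund the minimums — Maintenance $10,400. Balance $1,436,750.
Balance split over remaining headcount 529: Quality Lab 442,703.69 → $442,700; Shipping 29,875.71 → $29,900; Warehouse 532,330.81 → $532,350; Fabrication 431,839.79 → $431,850.
Rounding difference −$50 applied to Warehouse → $532,300.

Quality Lab: $442,700; Maintenance: $10,400; Shipping: $29,900; Warehouse: $532,300; Fabrication: $431,850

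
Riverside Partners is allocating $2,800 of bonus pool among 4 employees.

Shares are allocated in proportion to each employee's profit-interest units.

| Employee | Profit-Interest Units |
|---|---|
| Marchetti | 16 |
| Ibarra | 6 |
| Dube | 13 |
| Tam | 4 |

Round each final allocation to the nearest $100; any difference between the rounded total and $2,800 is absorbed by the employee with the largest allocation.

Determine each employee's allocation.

Combined profit-interest units = 39.
Proportional shares: Marchetti 16/39 × $2,800 = 1,148.72; Ibarra 6/39 × $2,800 = 430.77; Dube 13/39 × $2,800 = 933.33; Tam 4/39 × $2,800 = 287.18.
Rounded to nearest $100: Marchetti $1,100; Ibarra $400; Dube $900; Tam $300. Sum = $2,700.
Difference $2,800 − $2,700 = +$100 applied to largest allocation (Marchetti): Marchetti becomes $1,200.

Marchetti: $1,200 · Ibarra: $400 · Dube: $900 · Tam: $300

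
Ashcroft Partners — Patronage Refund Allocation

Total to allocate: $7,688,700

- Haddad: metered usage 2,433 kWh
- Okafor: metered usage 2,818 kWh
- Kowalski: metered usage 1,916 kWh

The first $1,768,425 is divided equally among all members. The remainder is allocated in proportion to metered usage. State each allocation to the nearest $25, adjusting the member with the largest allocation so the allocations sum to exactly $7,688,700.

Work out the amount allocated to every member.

$1,768,425 shared equally gives $589,475 per member.
Remainder $5,920,275 by metered usage (total 7,167): Haddad 2,009,771.04 → $2,009,775; Okafor 2,327,798.93 → $2,327,800; Kowalski 1,582,705.02 → $1,582,700.
Totals: Haddad $589,475 + $2,009,775 = $2,599,250; Okafor $589,475 + $2,327,800 = $2,917,275; Kowalski $589,475 + $1,582,700 = $2,172,175.

Haddad: $2,599,250 · Okafor: $2,917,275 · Kowalski: $2,172,175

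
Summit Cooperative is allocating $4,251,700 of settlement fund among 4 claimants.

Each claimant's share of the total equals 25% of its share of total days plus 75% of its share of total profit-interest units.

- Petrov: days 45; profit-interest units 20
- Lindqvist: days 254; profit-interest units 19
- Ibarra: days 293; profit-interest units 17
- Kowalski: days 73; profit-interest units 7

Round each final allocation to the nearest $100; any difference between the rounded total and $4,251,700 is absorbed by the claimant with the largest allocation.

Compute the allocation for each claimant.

Petrov: $1,084,200; Lindqvist: $1,367,700; Ibarra: $1,328,800; Kowalski: $471,000

Days total 665; profit-interest units total 63.
Composite weights (25% days + 75% profit-interest units): Petrov 0.2550; Lindqvist 0.3217; Ibarra 0.3125; Kowalski 0.1108.
Unrounded shares: Petrov 1,084,236.78; Lindqvist 1,367,683.45; Ibarra 1,328,789.45; Kowalski 470,990.33.
After rounding ($100): Petrov $1,084,200; Lindqvist $1,367,700; Ibarra $1,328,800; Kowalski $471,000. Sum = $4,251,700.
No rounding difference to absorb.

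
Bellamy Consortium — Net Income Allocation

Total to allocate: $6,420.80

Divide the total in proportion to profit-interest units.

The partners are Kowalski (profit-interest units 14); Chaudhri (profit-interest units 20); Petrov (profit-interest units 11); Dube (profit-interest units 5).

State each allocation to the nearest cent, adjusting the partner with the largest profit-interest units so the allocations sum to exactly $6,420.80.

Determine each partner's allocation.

Kowalski: $1,797.82 · Chaudhri: $2,568.32 · Petrov: $1,412.58 · Dube: $642.08

Combined profit-interest units = 14 + 20 + 11 + 5 = 50.
Proportional shares: Kowalski 1,797.8240; Chaudhri 2,568.3200; Petrov 1,412.5760; Dube 642.0800.
After rounding (cent): Kowalski $1,797.82; Chaudhri $2,568.32; Petrov $1,412.58; Dube $642.08. Sum = $6,420.80.
No rounding difference to absorb.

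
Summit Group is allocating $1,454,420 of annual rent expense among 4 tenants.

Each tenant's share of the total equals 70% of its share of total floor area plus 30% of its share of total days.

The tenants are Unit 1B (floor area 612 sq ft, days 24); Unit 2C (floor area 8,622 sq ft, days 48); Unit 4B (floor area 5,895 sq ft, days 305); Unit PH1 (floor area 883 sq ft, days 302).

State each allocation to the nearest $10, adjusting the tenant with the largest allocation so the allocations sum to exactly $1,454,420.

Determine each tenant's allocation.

Totals — floor area 16,012, days 679.
Blended shares (70% floor area + 30% days): Unit 1B 0.0374; Unit 2C 0.3981; Unit 4B 0.3925; Unit PH1 0.1720.
Proportional shares: Unit 1B 54,335.33; Unit 2C 579,059.09; Unit 4B 570,816.16; Unit PH1 250,209.42.
Rounded to nearest $10: Unit 1B $54,340; Unit 2C $579,060; Unit 4B $570,820; Unit PH1 $250,210. Sum = $1,454,430.
Difference $1,454,420 − $1,454,430 = −$10 applied to largest allocation (Unit 2C): Unit 2C becomes $579,050.

Unit 1B: $54,340 | Unit 2C: $579,050 | Unit 4B: $570,820 | Unit PH1: $250,210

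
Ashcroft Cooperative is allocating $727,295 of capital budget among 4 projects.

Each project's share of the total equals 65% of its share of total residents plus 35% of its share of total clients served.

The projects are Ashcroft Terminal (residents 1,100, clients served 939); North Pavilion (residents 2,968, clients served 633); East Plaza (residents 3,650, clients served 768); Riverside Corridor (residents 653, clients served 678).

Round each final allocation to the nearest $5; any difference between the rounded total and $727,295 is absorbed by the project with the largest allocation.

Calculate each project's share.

Totals — residents 8,371, clients served 3,018.
Composite weights (65% residents + 35% clients served): Ashcroft Terminal 0.1943; North Pavilion 0.3039; East Plaza 0.3725; Riverside Corridor 0.1293.
Pro-rata amounts: Ashcroft Terminal 141,321.09; North Pavilion 221,004.48; East Plaza 270,906.15; Riverside Corridor 94,063.28.
After rounding ($5): Ashcroft Terminal $141,320; North Pavilion $221,005; East Plaza $270,905; Riverside Corridor $94,065. Sum = $727,295.
No rounding difference to absorb.

Ashcroft Terminal: $141,320 | North Pavilion: $221,005 | East Plaza: $270,905 | Riverside Corridor: $94,065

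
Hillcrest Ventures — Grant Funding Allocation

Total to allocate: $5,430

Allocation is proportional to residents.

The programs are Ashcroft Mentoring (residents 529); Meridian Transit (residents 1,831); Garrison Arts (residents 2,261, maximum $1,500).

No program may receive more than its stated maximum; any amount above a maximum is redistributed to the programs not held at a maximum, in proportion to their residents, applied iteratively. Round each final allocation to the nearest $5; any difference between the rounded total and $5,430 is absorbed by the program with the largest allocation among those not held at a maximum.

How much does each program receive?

Sum of residents: 4,621.
Pro-rata shares before constraints: Ashcroft Mentoring 621.61; Meridian Transit 2,151.55; Garrison Arts 2,656.83.
Held at cap: Garrison Arts ($1,500); remaining pool $3,930 reallocated over remaining residents 2,360.
Remaining shares: Ashcroft Mentoring 880.92 → $880; Meridian Transit 3,049.08 → $3,050.

Ashcroft Mentoring: $880 · Meridian Transit: $3,050 · Garrison Arts: $1,500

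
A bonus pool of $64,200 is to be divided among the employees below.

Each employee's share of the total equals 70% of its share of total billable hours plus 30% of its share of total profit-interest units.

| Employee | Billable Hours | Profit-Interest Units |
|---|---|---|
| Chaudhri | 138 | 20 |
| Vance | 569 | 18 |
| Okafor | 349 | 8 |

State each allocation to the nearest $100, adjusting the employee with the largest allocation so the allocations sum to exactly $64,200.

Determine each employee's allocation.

Billable hours total 1,056; profit-interest units total 46.
Composite weights (70% billable hours + 30% profit-interest units): Chaudhri 0.2219; Vance 0.4946; Okafor 0.2835.
Raw shares: Chaudhri 14,246.75; Vance 31,751.35; Okafor 18,201.89.
Rounded to nearest $100: Chaudhri $14,200; Vance $31,800; Okafor $18,200. Sum = $64,200.
No rounding difference to absorb.

Chaudhri: $14,200 · Vance: $31,800 · Okafor: $18,200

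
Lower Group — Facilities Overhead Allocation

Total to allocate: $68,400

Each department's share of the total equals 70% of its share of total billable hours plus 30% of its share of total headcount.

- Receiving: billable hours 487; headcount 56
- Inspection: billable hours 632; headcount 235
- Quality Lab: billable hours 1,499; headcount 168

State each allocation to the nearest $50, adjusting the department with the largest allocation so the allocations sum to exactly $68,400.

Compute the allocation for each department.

Billable hours total 2,618; headcount total 459.
Combined weights (70% billable hours + 30% headcount): Receiving 0.1668; Inspection 0.3226; Quality Lab 0.5106.
Pro-rata amounts: Receiving 11,410.16; Inspection 22,064.39; Quality Lab 34,925.45.
After rounding ($50): Receiving $11,400; Inspection $22,050; Quality Lab $34,950. Sum = $68,400.
Rounded total matches; no reconciliation needed.

Receiving: $11,400 | Inspection: $22,050 | Quality Lab: $34,950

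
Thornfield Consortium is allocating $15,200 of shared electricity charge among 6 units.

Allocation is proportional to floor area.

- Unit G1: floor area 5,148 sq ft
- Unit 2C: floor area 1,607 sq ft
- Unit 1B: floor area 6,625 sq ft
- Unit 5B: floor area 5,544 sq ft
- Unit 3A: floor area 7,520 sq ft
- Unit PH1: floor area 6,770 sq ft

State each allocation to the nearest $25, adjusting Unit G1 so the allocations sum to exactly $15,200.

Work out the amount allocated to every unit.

Unit G1: $2,375 | Unit 2C: $725 | Unit 1B: $3,025 | Unit 5B: $2,525 | Unit 3A: $3,450 | Unit PH1: $3,100

Sum of floor area: 33,214.
Pro-rata amounts: Unit G1 5,148/33,214 × $15,200 = 2,355.92; Unit 2C 1,607/33,214 × $15,200 = 735.42; Unit 1B 6,625/33,214 × $15,200 = 3,031.85; Unit 5B 5,544/33,214 × $15,200 = 2,537.15; Unit 3A 7,520/33,214 × $15,200 = 3,441.44; Unit PH1 6,770/33,214 × $15,200 = 3,098.21.
At nearest $25: Unit G1 $2,350; Unit 2C $725; Unit 1B $3,025; Unit 5B $2,525; Unit 3A $3,450; Unit PH1 $3,100. Sum = $15,175.
Difference $15,200 − $15,175 = +$25 applied to Unit G1: Unit G1 becomes $2,375.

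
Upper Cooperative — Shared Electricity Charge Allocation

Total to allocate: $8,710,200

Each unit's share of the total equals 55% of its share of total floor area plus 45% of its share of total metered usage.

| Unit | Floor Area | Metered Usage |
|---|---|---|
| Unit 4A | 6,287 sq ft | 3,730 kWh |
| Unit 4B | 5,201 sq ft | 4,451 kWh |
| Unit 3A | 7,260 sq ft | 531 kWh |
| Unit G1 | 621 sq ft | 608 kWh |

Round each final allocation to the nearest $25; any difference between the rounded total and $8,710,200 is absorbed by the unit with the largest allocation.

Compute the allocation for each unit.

Totals — floor area 19,369, metered usage 9,320.
Combined weights (55% floor area + 45% metered usage): Unit 4A 0.3586; Unit 4B 0.3626; Unit 3A 0.2318; Unit G1 0.0470.
Unrounded shares: Unit 4A 3,123,665.24; Unit 4B 3,158,282.15; Unit 3A 2,018,959.69; Unit G1 409,292.92.
After rounding ($25): Unit 4A $3,123,675; Unit 4B $3,158,275; Unit 3A $2,018,950; Unit G1 $409,300. Sum = $8,710,200.
Sum already equals the total — no adjustment.

Unit 4A: $3,123,675 · Unit 4B: $3,158,275 · Unit 3A: $2,018,950 · Unit G1: $409,300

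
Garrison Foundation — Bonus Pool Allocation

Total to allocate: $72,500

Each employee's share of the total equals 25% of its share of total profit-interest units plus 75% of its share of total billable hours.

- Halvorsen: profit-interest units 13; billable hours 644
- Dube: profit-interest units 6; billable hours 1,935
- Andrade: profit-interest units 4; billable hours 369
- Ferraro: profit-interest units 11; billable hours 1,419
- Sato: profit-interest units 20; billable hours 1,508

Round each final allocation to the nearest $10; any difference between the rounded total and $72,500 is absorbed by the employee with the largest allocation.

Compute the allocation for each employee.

Halvorsen: $10,320; Dube: $19,920; Andrade: $4,760; Ferraro: $16,830; Sato: $20,670

Totals — profit-interest units 54, billable hours 5,875.
Combined weights (25% profit-interest units + 75% billable hours): Halvorsen 0.1424; Dube 0.2748; Andrade 0.0656; Ferraro 0.2321; Sato 0.2851.
Unrounded shares: Halvorsen 10,323.85; Dube 19,922.93; Andrade 4,757.81; Ferraro 16,825.43; Sato 20,669.98.
Rounded to nearest $10: Halvorsen $10,320; Dube $19,920; Andrade $4,760; Ferraro $16,830; Sato $20,670. Sum = $72,500.
No rounding difference to absorb.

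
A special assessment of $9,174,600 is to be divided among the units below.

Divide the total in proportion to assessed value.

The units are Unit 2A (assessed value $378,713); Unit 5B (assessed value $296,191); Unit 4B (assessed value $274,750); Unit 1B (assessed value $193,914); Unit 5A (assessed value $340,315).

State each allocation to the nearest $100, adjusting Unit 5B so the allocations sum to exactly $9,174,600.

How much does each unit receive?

Unit 2A: $2,341,500 | Unit 5B: $1,831,400 | Unit 4B: $1,698,700 | Unit 1B: $1,198,900 | Unit 5A: $2,104,100

Assessed value total: 1,483,883.
Proportional shares: Unit 2A 378,713/1,483,883 × $9,174,600 = 2,341,519.03; Unit 5B 296,191/1,483,883 × $9,174,600 = 1,831,299.33; Unit 4B 274,750/1,483,883 × $9,174,600 = 1,698,733.22; Unit 1B 193,914/1,483,883 × $9,174,600 = 1,198,937.78; Unit 5A 340,315/1,483,883 × $9,174,600 = 2,104,110.63.
At nearest $100: Unit 2A $2,341,500; Unit 5B $1,831,300; Unit 4B $1,698,700; Unit 1B $1,198,900; Unit 5A $2,104,100. Sum = $9,174,500.
Difference $9,174,600 − $9,174,500 = +$100 applied to Unit 5B: Unit 5B becomes $1,831,400.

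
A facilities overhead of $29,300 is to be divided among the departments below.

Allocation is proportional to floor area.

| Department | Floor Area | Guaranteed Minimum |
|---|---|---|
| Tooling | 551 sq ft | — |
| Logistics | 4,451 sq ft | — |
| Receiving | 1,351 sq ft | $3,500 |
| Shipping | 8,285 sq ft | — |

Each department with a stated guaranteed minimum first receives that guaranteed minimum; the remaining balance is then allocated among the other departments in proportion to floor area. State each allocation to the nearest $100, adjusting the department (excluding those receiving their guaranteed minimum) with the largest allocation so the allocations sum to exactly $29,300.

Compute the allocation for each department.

Guaranteed amounts: Receiving $3,500. Residual $25,800.
Residual split over remaining floor area 13,287: Tooling 1,069.90 → $1,100; Logistics 8,642.72 → $8,600; Shipping 16,087.38 → $16,100.

Tooling: $1,100; Logistics: $8,600; Receiving: $3,500; Shipping: $16,100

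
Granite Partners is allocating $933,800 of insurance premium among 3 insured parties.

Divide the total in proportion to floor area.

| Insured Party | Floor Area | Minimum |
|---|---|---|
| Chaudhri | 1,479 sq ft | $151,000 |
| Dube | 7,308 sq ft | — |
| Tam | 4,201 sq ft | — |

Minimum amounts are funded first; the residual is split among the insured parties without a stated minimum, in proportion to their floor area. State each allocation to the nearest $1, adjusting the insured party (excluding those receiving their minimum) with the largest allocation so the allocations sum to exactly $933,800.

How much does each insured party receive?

Fund the minimums — Chaudhri $151,000. Remaining pool $782,800.
Remaining pool split over remaining floor area 11,509: Dube 497,063.38 → $497,063; Tam 285,736.62 → $285,737.

Chaudhri: $151,000 | Dube: $497,063 | Tam: $285,737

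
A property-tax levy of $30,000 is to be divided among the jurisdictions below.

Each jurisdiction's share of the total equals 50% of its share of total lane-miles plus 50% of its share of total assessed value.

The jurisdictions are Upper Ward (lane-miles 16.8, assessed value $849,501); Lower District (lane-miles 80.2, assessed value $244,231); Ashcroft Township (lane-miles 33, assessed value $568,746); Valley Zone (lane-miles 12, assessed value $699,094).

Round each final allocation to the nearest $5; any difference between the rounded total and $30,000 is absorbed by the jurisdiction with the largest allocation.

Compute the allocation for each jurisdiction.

Upper Ward: $7,170 · Lower District: $10,020 · Ashcroft Township: $7,100 · Valley Zone: $5,710

Lane-miles total 142; assessed value total 2,361,572.
Blended shares (50% lane-miles + 50% assessed value): Upper Ward 0.2390; Lower District 0.3341; Ashcroft Township 0.2366; Valley Zone 0.1903.
Proportional shares: Upper Ward 7,170.42; Lower District 10,023.11; Ashcroft Township 7,098.42; Valley Zone 5,708.04.
At nearest $5: Upper Ward $7,170; Lower District $10,025; Ashcroft Township $7,100; Valley Zone $5,710. Sum = $30,005.
Difference $30,000 − $30,005 = −$5 applied to largest allocation (Lower District): Lower District becomes $10,020.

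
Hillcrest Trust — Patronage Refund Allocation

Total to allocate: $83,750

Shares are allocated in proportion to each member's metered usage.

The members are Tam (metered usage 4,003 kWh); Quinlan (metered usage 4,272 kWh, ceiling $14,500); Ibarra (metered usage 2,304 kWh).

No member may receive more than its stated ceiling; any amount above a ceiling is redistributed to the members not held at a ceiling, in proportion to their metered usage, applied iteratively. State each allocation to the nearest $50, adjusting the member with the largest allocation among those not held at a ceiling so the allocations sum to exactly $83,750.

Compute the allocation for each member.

Tam: $43,950 | Quinlan: $14,500 | Ibarra: $25,300

Total metered usage = 10,579.
Unconstrained shares: Tam 31,690.26; Quinlan 33,819.83; Ibarra 18,239.91.
Cap binds for Quinlan ($14,500); residual $69,250 reallocated over remaining metered usage 6,307.
Shares after redistribution: Tam 43,952.39 → $43,950; Ibarra 25,297.61 → $25,300.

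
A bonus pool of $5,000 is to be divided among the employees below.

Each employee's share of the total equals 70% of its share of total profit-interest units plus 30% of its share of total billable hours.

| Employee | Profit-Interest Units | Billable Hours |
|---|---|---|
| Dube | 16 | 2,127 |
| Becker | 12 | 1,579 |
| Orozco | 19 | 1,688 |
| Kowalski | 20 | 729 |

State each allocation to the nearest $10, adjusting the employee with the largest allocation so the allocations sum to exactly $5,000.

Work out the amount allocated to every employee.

Profit-interest units total 67; billable hours total 6,123.
Combined weights (70% profit-interest units + 30% billable hours): Dube 0.2714; Becker 0.2027; Orozco 0.2812; Kowalski 0.2447.
Proportional shares: Dube 1,356.89; Becker 1,013.69; Orozco 1,406.06; Kowalski 1,223.37.
At nearest $10: Dube $1,360; Becker $1,010; Orozco $1,410; Kowalski $1,220. Sum = $5,000.
Sum already equals the total — no adjustment.

Dube: $1,360 | Becker: $1,010 | Orozco: $1,410 | Kowalski: $1,220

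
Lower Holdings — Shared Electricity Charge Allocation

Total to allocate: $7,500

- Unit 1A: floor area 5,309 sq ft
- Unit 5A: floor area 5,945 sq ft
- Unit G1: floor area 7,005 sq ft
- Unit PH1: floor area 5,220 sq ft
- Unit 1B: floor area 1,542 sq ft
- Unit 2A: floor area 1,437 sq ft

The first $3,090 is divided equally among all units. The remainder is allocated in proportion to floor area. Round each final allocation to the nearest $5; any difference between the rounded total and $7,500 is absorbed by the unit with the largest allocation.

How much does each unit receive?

$3,090 shared equally gives $515 per unit.
Remainder $4,410 by floor area (total 26,458): Unit 1A 884.90 → $885; Unit 5A 990.91 → $990; Unit G1 1,167.59 → $1,170; Unit PH1 870.07 → $870; Unit 1B 257.02 → $255; Unit 2A 239.52 → $240.
Totals: Unit 1A $515 + $885 = $1,400; Unit 5A $515 + $990 = $1,505; Unit G1 $515 + $1,170 = $1,685; Unit PH1 $515 + $870 = $1,385; Unit 1B $515 + $255 = $770; Unit 2A $515 + $240 = $755.

Unit 1A: $1,400; Unit 5A: $1,505; Unit G1: $1,685; Unit PH1: $1,385; Unit 1B: $770; Unit 2A: $755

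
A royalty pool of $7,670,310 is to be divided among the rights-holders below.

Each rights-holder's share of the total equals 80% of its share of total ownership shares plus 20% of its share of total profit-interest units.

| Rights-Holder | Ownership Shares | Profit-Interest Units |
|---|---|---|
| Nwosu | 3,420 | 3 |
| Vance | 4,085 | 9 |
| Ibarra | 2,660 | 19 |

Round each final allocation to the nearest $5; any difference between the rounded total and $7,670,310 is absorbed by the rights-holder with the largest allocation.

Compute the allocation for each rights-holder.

Nwosu: $2,212,990 · Vance: $2,911,340 · Ibarra: $2,545,980

Totals — ownership shares 10,165, profit-interest units 31.
Combined weights (80% ownership shares + 20% profit-interest units): Nwosu 0.2885; Vance 0.3796; Ibarra 0.3319.
Proportional shares: Nwosu 2,212,989.65; Vance 2,911,341.66; Ibarra 2,545,978.69.
After rounding ($5): Nwosu $2,212,990; Vance $2,911,340; Ibarra $2,545,980. Sum = $7,670,310.
Rounded total matches; no reconciliation needed.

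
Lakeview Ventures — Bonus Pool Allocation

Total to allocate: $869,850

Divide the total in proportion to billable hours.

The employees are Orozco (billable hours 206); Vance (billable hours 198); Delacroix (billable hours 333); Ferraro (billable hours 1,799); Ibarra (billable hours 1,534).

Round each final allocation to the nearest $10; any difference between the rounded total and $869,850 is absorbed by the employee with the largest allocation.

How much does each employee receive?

Orozco: $44,030 | Vance: $42,320 | Delacroix: $71,170 | Ferraro: $384,480 | Ibarra: $327,850

Total billable hours = 4,070.
Proportional shares: Orozco 206/4,070 × $869,850 = 44,026.81; Vance 198/4,070 × $869,850 = 42,317.03; Delacroix 333/4,070 × $869,850 = 71,169.55; Ferraro 1,799/4,070 × $869,850 = 384,486.52; Ibarra 1,534/4,070 × $869,850 = 327,850.10.
After rounding ($10): Orozco $44,030; Vance $42,320; Delacroix $71,170; Ferraro $384,490; Ibarra $327,850. Sum = $869,860.
Difference $869,850 − $869,860 = −$10 applied to largest allocation (Ferraro): Ferraro becomes $384,480.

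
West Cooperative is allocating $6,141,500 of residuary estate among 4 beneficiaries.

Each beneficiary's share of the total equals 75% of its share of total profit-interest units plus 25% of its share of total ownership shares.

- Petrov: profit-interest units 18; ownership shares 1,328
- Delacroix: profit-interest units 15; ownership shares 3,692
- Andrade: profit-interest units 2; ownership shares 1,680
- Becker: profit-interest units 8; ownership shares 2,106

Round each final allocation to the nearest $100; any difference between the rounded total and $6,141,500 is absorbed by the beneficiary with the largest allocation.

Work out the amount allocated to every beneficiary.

Profit-interest units total 43; ownership shares total 8,806.
Blended shares (75% profit-interest units + 25% ownership shares): Petrov 0.3517; Delacroix 0.3664; Andrade 0.0826; Becker 0.1993.
Proportional shares: Petrov 2,159,689.52; Delacroix 2,250,508.49; Andrade 507,155.70; Becker 1,224,146.28.
Rounded to nearest $100: Petrov $2,159,700; Delacroix $2,250,500; Andrade $507,200; Becker $1,224,100. Sum = $6,141,500.
Rounded total matches; no reconciliation needed.

Petrov: $2,159,700; Delacroix: $2,250,500; Andrade: $507,200; Becker: $1,224,100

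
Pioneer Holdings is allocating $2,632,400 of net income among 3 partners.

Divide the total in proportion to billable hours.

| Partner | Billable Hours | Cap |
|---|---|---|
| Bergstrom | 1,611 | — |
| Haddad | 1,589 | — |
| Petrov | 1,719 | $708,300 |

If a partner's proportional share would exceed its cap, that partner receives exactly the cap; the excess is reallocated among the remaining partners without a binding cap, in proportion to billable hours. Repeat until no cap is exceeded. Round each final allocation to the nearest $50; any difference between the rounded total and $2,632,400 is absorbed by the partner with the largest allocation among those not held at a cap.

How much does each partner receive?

Bergstrom: $968,650 | Haddad: $955,450 | Petrov: $708,300

Sum of billable hours: 4,919.
Pro-rata shares before constraints: Bergstrom 862,125.72; Haddad 850,352.43; Petrov 919,921.85.
Capped: Petrov ($708,300); balance $1,924,100 reallocated over remaining billable hours 3,200.
Shares after redistribution: Bergstrom 968,664.09 → $968,650; Haddad 955,435.91 → $955,450.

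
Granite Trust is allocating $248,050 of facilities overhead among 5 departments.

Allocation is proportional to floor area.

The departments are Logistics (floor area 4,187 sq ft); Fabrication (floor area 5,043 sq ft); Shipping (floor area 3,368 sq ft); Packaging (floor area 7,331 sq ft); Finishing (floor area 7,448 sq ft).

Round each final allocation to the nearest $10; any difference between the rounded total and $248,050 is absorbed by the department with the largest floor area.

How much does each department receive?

Floor area total: 4,187 + 5,043 + 3,368 + 7,331 + 7,448 = 27,377.
Proportional shares: Logistics 37,936.42; Fabrication 45,692.23; Shipping 30,515.85; Packaging 66,422.71; Finishing 67,482.79.
At nearest $10: Logistics $37,940; Fabrication $45,690; Shipping $30,520; Packaging $66,420; Finishing $67,480. Sum = $248,050.
No rounding difference to absorb.

Logistics: $37,940; Fabrication: $45,690; Shipping: $30,520; Packaging: $66,420; Finishing: $67,480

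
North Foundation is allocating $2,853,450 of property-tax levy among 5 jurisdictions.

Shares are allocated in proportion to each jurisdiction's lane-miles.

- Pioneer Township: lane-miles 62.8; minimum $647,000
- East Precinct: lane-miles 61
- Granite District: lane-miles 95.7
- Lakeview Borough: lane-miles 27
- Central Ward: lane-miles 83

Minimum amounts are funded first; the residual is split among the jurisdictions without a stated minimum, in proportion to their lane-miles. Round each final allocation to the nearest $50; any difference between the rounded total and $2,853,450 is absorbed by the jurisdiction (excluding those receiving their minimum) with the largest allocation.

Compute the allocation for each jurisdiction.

Pioneer Township: $647,000 · East Precinct: $504,650 · Granite District: $791,750 · Lakeview Borough: $223,400 · Central Ward: $686,650

Guaranteed amounts: Pioneer Township $647,000. Residual $2,206,450.
Residual split over remaining lane-miles 266.7: East Precinct 504,662.35 → $504,650; Granite District 791,740.78 → $791,750; Lakeview Borough 223,375.14 → $223,400; Central Ward 686,671.73 → $686,650.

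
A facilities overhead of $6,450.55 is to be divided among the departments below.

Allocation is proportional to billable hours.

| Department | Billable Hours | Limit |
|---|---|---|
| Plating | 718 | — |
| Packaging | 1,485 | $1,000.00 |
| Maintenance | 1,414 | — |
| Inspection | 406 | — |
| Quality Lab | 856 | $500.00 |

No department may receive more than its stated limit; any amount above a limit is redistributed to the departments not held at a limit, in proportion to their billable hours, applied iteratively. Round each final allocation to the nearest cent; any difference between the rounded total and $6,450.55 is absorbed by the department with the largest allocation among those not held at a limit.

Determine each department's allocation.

Billable hours total: 4,879.
Unconstrained shares: Plating 949.2713; Packaging 1,963.3258; Maintenance 1,869.4564; Inspection 536.7746; Quality Lab 1,131.7218.
Capped: Packaging ($1,000.00), Quality Lab ($500.00); remaining pool $4,950.55 reallocated over remaining billable hours 2,538.
Remaining shares: Plating 1,400.5102 → $1,400.51; Maintenance 2,758.1078 → $2,758.11; Inspection 791.9320 → $791.93.

Plating: $1,400.51 | Packaging: $1,000.00 | Maintenance: $2,758.11 | Inspection: $791.93 | Quality Lab: $500.00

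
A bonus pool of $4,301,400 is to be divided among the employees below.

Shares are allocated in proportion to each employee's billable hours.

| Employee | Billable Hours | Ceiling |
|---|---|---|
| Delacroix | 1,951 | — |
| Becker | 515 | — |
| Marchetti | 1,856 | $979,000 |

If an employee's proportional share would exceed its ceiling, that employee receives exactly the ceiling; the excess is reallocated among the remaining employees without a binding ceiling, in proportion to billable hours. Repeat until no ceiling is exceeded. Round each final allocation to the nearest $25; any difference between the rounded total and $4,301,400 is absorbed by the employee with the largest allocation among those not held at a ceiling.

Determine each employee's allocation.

Total billable hours = 4,322.
Unconstrained shares: Delacroix 1,941,700.93; Becker 512,545.35; Marchetti 1,847,153.73.
Capped: Marchetti ($979,000); remaining pool $3,322,400 reallocated over remaining billable hours 2,466.
Redistributed shares: Delacroix 2,628,549.23 → $2,628,550; Becker 693,850.77 → $693,850.

Delacroix: $2,628,550 · Becker: $693,850 · Marchetti: $979,000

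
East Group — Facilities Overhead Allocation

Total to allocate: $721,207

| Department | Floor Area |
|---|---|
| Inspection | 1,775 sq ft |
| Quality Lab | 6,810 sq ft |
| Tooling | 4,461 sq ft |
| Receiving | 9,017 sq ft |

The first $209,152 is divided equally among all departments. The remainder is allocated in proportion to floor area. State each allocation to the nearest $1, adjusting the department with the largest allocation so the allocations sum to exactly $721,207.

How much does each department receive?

Inspection: $93,484 | Quality Lab: $210,340 | Tooling: $155,822 | Receiving: $261,561

Equal tier: $209,152 ÷ 4 = $52,288 apiece.
Remainder $512,055 by floor area (total 22,063): Inspection 41,195.56 → $41,196; Quality Lab 158,051.70 → $158,052; Tooling 103,534.30 → $103,534; Receiving 209,273.44 → $209,273.
Totals: Inspection $52,288 + $41,196 = $93,484; Quality Lab $52,288 + $158,052 = $210,340; Tooling $52,288 + $103,534 = $155,822; Receiving $52,288 + $209,273 = $261,561.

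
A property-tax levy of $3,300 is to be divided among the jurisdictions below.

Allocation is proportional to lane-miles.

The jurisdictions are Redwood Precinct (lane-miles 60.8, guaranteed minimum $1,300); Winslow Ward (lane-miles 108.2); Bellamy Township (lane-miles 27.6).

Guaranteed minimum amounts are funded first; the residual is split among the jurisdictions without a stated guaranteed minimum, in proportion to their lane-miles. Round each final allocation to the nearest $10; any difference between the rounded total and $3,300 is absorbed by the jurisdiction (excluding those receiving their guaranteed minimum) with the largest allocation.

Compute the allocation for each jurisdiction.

Minimums first: Redwood Precinct $1,300. Remaining pool $2,000.
Remaining pool split over remaining lane-miles 135.8: Winslow Ward 1,593.52 → $1,590; Bellamy Township 406.48 → $410.

Redwood Precinct: $1,300; Winslow Ward: $1,590; Bellamy Township: $410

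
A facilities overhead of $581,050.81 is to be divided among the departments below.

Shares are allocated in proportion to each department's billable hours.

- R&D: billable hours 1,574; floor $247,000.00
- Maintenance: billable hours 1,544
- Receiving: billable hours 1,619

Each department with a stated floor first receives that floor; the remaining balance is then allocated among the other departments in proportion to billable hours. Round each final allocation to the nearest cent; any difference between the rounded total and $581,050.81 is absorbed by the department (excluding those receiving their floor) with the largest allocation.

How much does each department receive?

R&D: $247,000.00 · Maintenance: $163,064.95 · Receiving: $170,985.86

Fund the minimums — R&D $247,000.00. Balance $334,050.81.
Balance split over remaining billable hours 3,163: Maintenance 163,064.9544 → $163,064.95; Receiving 170,985.8556 → $170,985.86.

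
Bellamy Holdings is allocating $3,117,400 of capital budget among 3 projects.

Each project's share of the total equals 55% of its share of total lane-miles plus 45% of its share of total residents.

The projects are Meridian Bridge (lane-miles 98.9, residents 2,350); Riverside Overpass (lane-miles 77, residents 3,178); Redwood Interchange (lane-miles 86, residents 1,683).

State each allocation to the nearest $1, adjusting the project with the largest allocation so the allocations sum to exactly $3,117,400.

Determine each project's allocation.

Meridian Bridge: $1,104,634 | Riverside Overpass: $1,122,342 | Redwood Interchange: $890,424

Lane-miles total 261.9; residents total 7,211.
Composite weights (55% lane-miles + 45% residents): Meridian Bridge 0.3543; Riverside Overpass 0.3600; Redwood Interchange 0.2856.
Unrounded shares: Meridian Bridge 1,104,634.25; Riverside Overpass 1,122,341.77; Redwood Interchange 890,423.98.
Rounded to nearest $1: Meridian Bridge $1,104,634; Riverside Overpass $1,122,342; Redwood Interchange $890,424. Sum = $3,117,400.
Sum already equals the total — no adjustment.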